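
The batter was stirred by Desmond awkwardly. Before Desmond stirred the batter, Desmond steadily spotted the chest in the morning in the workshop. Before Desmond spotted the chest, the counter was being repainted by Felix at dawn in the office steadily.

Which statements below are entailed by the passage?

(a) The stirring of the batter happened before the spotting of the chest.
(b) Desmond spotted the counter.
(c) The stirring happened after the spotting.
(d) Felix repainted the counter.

(c)

(a) Not entailed — the narrative places the spotting before the stirring, not after.
(b) Not entailed — Desmond spotted the chest, not the counter; the counter belongs to the repainting event.
(c) Entailed — the narrative places the spotting before the stirring.
(d) Not entailed — 'was repainting' is progressive on an accomplishment; it does not entail the completed 'repainted'.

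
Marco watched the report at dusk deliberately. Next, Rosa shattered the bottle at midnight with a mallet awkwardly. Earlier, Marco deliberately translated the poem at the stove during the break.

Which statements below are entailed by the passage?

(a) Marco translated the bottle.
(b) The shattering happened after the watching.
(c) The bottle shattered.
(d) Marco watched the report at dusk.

(a) Not entailed — Marco translated the poem, not the bottle; the bottle belongs to the shattering event.
(b) Entailed — the narrative places the watching before the shattering.
(c) Entailed — 'Rosa shattered the bottle' is causative; it entails the inchoative 'the bottle shattered'.
(d) Entailed — dropping 'deliberately' leaves a sub-description the original still satisfies.

(b), (c), (d)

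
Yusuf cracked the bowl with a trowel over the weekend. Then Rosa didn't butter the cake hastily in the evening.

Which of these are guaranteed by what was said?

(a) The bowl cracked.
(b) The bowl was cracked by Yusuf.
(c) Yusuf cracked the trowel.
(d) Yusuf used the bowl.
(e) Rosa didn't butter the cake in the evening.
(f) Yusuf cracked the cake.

(a) Entailed — 'Yusuf cracked the bowl' is causative; it entails the inchoative 'the bowl cracked'.
(b) Entailed — every conjunct here is already in the original cracking event.
(c) Not entailed — the trowel is the instrument, not what was cracked.
(d) Not entailed — the bowl is the patient, not an instrument — Yusuf used a trowel.
(e) Not entailed — dropping 'hastily' under negation is not valid — the original leaves open that Rosa buttered the cake some other way.
(f) Not entailed — Yusuf cracked the bowl, not the cake; the cake belongs to the buttering event.

(a), (b)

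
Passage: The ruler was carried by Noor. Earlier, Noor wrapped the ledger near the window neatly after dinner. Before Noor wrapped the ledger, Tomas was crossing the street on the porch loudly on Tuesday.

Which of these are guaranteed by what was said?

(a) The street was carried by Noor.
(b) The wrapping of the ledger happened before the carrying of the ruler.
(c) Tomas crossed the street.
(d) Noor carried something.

(b), (d)

(a) Not entailed — Noor carried the ruler, not the street; the street belongs to the crossing event.
(b) Entailed — the narrative places the wrapping before the carrying.
(c) Not entailed — 'was crossing' is progressive on an accomplishment; it does not entail the completed 'crossed'.
(d) Entailed — this follows by dropping conjuncts from the carrying event's description.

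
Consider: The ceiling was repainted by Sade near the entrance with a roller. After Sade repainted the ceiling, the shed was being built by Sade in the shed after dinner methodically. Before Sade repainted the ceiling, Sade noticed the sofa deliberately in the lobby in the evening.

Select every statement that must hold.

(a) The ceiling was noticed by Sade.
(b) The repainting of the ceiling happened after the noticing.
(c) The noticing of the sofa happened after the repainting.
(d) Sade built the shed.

(a) Not entailed — Sade noticed the sofa, not the ceiling; the ceiling belongs to the repainting event.
(b) Entailed — the narrative places the noticing before the repainting.
(c) Not entailed — the narrative places the noticing before the repainting, not after.
(d) Not entailed — 'was building' is progressive on an accomplishment; it does not entail the completed 'built'.

(b)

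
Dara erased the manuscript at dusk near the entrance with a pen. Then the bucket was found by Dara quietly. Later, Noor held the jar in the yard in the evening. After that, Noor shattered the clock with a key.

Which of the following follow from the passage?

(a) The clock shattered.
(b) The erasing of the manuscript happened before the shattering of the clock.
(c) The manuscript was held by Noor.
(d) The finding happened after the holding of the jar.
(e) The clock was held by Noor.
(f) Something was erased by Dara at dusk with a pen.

(a) Entailed — 'Noor shattered the clock' is causative; it entails the inchoative 'the clock shattered'.
(b) Entailed — the narrative places the erasing before the shattering.
(c) Not entailed — Noor held the jar, not the manuscript; the manuscript belongs to the erasing event.
(d) Not entailed — the narrative places the finding before the holding, not after.
(e) Not entailed — Noor held the jar, not the clock; the clock belongs to the shattering event.
(f) Entailed — the original entails any weakening of itself; this just drops 'near the entrance' and generalizes the patient.

(a), (b), (f)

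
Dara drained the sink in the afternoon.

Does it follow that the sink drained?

'Dara drained the sink' is the causative; it entails the inchoative 'the sink drained'.

yes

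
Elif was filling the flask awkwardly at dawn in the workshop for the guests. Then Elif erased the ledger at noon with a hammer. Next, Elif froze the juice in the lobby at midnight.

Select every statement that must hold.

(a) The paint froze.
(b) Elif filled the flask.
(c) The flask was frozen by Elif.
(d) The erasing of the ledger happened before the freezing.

(a) Not entailed — the juice is what froze, not the paint.
(b) Not entailed — 'was filling' is progressive on an accomplishment; it does not entail the completed 'filled'.
(c) Not entailed — Elif froze the juice, not the flask; the flask belongs to the filling event.
(d) Entailed — the narrative places the erasing before the freezing.

(d)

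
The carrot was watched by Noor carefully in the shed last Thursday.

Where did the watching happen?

'in the shed' marks the location of the watching event.

in the shed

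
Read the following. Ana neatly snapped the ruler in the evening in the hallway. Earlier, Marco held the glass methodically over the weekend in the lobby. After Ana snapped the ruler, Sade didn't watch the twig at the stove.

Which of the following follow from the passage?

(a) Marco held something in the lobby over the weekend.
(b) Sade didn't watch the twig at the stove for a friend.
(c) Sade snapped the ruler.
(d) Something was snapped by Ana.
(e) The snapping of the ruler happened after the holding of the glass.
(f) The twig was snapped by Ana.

(a), (b), (d), (e)

(a) Entailed — the original entails any weakening of itself; this just drops 'methodically' and generalizes the patient.
(b) Entailed — under negation, adding a further restriction is entailed: if no such watching event occurred, none occurred for a friend either.
(c) Not entailed — the passage has Ana snapping the ruler, not Sade.
(d) Entailed — this follows by dropping conjuncts from the snapping event's description.
(e) Entailed — the narrative places the holding before the snapping.
(f) Not entailed — Ana snapped the ruler, not the twig; the twig belongs to the watching event.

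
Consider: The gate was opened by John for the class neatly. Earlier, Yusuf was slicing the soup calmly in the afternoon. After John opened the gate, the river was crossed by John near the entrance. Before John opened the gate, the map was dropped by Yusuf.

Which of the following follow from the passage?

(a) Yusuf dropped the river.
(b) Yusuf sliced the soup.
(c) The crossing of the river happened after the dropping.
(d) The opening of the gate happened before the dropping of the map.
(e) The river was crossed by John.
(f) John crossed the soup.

(c), (e)

(a) Not entailed — Yusuf dropped the map, not the river; the river belongs to the crossing event.
(b) Not entailed — 'was slicing' is progressive on an accomplishment; it does not entail the completed 'sliced'.
(c) Entailed — the narrative places the dropping before the crossing.
(d) Not entailed — the narrative places the dropping before the opening, not after.
(e) Entailed — dropping 'near the entrance' leaves a sub-description the original still satisfies.
(f) Not entailed — John crossed the river, not the soup; the soup belongs to the slicing event.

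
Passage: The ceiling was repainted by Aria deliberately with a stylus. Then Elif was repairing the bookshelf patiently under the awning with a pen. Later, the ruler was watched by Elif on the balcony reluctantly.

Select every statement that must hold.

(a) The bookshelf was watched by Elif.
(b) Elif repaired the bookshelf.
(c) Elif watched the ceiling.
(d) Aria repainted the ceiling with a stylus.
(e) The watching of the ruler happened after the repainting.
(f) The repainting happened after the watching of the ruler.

(a) Not entailed — Elif watched the ruler, not the bookshelf; the bookshelf belongs to the repairing event.
(b) Not entailed — 'was repairing' is progressive on an accomplishment; it does not entail the completed 'repaired'.
(c) Not entailed — Elif watched the ruler, not the ceiling; the ceiling belongs to the repainting event.
(d) Entailed — the original entails any weakening of itself; this just drops 'deliberately'.
(e) Entailed — the narrative places the repainting before the watching.
(f) Not entailed — the narrative places the repainting before the watching, not after.

(d), (e)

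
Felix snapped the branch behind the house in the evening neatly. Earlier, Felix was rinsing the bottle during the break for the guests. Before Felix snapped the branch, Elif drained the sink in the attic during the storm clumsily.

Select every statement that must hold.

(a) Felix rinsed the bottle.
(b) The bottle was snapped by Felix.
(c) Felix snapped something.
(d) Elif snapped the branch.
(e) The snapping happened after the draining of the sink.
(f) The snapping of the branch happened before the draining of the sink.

(a), (c), (e)

(a) Entailed — 'rinse' is an activity; 'was rinsing' entails that some rinsing happened, so 'rinsed' holds.
(b) Not entailed — Felix snapped the branch, not the bottle; the bottle belongs to the rinsing event.
(c) Entailed — dropping 'neatly', 'in the evening', 'behind the house' and generalizing the patient leaves a sub-description the original still satisfies.
(d) Not entailed — the passage has Felix snapping the branch, not Elif.
(e) Entailed — the narrative places the draining before the snapping.
(f) Not entailed — the narrative places the draining before the snapping, not after.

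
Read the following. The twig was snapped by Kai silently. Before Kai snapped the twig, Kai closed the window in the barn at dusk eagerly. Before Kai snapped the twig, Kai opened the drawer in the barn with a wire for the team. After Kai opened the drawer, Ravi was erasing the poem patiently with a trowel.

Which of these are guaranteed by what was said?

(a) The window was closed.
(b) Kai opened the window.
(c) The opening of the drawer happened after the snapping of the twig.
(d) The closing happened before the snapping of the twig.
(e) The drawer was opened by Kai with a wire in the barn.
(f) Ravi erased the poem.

(a), (d), (e)

(a) Entailed — the original entails any weakening of itself; this just drops 'eagerly', 'in the barn', 'at dusk' and generalizes the agent.
(b) Not entailed — Kai opened the drawer, not the window; the window belongs to the closing event.
(c) Not entailed — the narrative places the opening before the snapping, not after.
(d) Entailed — the narrative places the closing before the snapping.
(e) Entailed — the original entails any weakening of itself; this just drops 'for the team'.
(f) Not entailed — 'was erasing' is progressive on an accomplishment; it does not entail the completed 'erased'.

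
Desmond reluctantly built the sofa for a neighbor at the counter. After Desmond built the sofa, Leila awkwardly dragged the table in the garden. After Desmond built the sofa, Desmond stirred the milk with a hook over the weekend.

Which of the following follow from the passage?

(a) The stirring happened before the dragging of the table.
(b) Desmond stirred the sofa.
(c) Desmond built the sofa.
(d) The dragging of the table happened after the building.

(c), (d)

(a) Not entailed — the narrative doesn't order the stirring relative to the dragging.
(b) Not entailed — Desmond stirred the milk, not the sofa; the sofa belongs to the building event.
(c) Entailed — the original entails any weakening of itself; this just drops 'reluctantly', 'for a neighbor', 'at the counter'.
(d) Entailed — the narrative places the building before the dragging.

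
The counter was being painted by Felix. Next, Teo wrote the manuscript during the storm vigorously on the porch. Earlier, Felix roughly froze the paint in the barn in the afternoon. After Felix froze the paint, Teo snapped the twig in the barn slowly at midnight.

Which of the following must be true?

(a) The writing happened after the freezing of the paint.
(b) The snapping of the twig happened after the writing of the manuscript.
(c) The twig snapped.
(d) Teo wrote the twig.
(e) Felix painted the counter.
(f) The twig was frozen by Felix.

(a) Entailed — the narrative places the freezing before the writing.
(b) Not entailed — the narrative doesn't order the writing relative to the snapping.
(c) Entailed — 'Teo snapped the twig' is causative; it entails the inchoative 'the twig snapped'.
(d) Not entailed — Teo wrote the manuscript, not the twig; the twig belongs to the snapping event.
(e) Not entailed — 'was painting' is progressive on an accomplishment; it does not entail the completed 'painted'.
(f) Not entailed — Felix froze the paint, not the twig; the twig belongs to the snapping event.

(a), (c)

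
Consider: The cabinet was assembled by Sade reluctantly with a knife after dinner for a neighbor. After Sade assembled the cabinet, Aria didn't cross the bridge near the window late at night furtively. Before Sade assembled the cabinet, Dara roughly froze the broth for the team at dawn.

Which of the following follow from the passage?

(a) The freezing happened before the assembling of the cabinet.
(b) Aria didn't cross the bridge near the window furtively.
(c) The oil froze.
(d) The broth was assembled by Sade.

(a)

(a) Entailed — the narrative places the freezing before the assembling.
(b) Not entailed — dropping 'late at night' under negation is not valid — the original leaves open that Aria crossed the bridge some other way.
(c) Not entailed — the broth is what froze, not the oil.
(d) Not entailed — Sade assembled the cabinet, not the broth; the broth belongs to the freezing event.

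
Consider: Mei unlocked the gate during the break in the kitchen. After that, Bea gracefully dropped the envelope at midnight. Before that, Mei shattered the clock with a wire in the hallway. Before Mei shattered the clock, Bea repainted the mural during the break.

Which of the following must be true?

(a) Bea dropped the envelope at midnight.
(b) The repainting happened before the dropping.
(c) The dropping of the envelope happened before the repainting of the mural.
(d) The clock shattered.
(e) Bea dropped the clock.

(a) Entailed — dropping 'gracefully' leaves a sub-description the original still satisfies.
(b) Entailed — the narrative places the repainting before the dropping.
(c) Not entailed — the narrative places the repainting before the dropping, not after.
(d) Entailed — 'Mei shattered the clock' is causative; it entails the inchoative 'the clock shattered'.
(e) Not entailed — Bea dropped the envelope, not the clock; the clock belongs to the shattering event.

(a), (b), (d)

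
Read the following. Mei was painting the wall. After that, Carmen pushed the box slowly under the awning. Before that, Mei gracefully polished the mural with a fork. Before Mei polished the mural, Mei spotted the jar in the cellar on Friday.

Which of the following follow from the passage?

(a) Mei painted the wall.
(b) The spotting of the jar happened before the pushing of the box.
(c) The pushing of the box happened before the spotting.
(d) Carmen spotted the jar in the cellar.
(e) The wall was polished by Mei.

(b)

(a) Not entailed — 'was painting' is progressive on an accomplishment; it does not entail the completed 'painted'.
(b) Entailed — the narrative places the spotting before the pushing.
(c) Not entailed — the narrative places the spotting before the pushing, not after.
(d) Not entailed — the passage has Mei spotting the jar, not Carmen.
(e) Not entailed — Mei polished the mural, not the wall; the wall belongs to the painting event.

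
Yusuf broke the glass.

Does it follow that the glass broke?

'Yusuf broke the glass' is the causative; it entails the inchoative 'the glass broke'.

yes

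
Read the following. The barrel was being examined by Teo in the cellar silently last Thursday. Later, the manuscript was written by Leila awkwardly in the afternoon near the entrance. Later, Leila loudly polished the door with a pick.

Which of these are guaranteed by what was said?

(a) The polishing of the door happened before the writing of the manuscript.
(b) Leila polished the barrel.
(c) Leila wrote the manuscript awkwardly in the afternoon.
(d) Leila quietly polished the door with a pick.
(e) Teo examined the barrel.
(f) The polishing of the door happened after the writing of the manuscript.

(c), (e), (f)

(a) Not entailed — the narrative places the writing before the polishing, not after.
(b) Not entailed — Leila polished the door, not the barrel; the barrel belongs to the examining event.
(c) Entailed — dropping 'near the entrance' leaves a sub-description the original still satisfies.
(d) Not entailed — 'quietly' adds a manner not in (and inconsistent with) the original.
(e) Entailed — 'examine' is an activity; 'was examining' entails that some examining happened, so 'examined' holds.
(f) Entailed — the narrative places the writing before the polishing.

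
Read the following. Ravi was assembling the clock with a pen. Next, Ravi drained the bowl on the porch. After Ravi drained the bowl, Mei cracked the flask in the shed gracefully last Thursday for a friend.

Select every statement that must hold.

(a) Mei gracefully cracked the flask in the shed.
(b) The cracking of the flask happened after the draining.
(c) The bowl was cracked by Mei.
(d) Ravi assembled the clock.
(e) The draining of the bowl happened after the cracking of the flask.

(a), (b)

(a) Entailed — the original entails any weakening of itself; this just drops 'last Thursday', 'for a friend'.
(b) Entailed — the narrative places the draining before the cracking.
(c) Not entailed — Mei cracked the flask, not the bowl; the bowl belongs to the draining event.
(d) Not entailed — 'was assembling' is progressive on an accomplishment; it does not entail the completed 'assembled'.
(e) Not entailed — the narrative places the draining before the cracking, not after.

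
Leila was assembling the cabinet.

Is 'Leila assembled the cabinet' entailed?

'was assembling' is progressive; for an accomplishment like 'assemble the cabinet', it doesn't entail completion.

no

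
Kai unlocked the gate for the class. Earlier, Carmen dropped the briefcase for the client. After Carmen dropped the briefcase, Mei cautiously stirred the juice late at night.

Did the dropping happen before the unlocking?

yes

The narrative orders the dropping before the unlocking.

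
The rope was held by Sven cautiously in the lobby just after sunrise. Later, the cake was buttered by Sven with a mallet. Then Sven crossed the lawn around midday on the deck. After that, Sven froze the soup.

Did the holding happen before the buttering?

The narrative orders the holding before the buttering.

yes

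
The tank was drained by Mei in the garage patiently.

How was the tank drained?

'patiently' marks the manner of the draining event.

patiently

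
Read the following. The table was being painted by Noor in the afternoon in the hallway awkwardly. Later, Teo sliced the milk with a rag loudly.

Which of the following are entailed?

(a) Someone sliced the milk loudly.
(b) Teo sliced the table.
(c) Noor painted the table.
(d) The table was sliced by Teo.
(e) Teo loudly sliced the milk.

(a) Entailed — dropping 'with a rag' and generalizing the agent leaves a sub-description the original still satisfies.
(b) Not entailed — Teo sliced the milk, not the table; the table belongs to the painting event.
(c) Not entailed — 'was painting' is progressive on an accomplishment; it does not entail the completed 'painted'.
(d) Not entailed — Teo sliced the milk, not the table; the table belongs to the painting event.
(e) Entailed — this follows by dropping conjuncts from the slicing event's description.

(a), (e)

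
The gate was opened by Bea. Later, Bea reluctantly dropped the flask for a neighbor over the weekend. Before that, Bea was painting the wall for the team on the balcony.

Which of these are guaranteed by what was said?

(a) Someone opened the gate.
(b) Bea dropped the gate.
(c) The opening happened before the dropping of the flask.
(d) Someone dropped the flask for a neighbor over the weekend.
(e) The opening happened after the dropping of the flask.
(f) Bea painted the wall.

(a), (c), (d)

(a) Entailed — generalizing the agent leaves a sub-description the original still satisfies.
(b) Not entailed — Bea dropped the flask, not the gate; the gate belongs to the opening event.
(c) Entailed — the narrative places the opening before the dropping.
(d) Entailed — the original entails any weakening of itself; this just drops 'reluctantly' and generalizes the agent.
(e) Not entailed — the narrative places the opening before the dropping, not after.
(f) Not entailed — 'was painting' is progressive on an accomplishment; it does not entail the completed 'painted'.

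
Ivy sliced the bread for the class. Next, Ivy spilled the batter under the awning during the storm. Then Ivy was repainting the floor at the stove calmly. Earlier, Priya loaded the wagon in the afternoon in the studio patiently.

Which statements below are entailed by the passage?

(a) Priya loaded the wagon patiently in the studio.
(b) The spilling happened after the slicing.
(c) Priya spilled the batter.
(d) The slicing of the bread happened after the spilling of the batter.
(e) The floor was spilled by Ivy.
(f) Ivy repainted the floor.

(a), (b)

(a) Entailed — the original entails any weakening of itself; this just drops 'in the afternoon'.
(b) Entailed — the narrative places the slicing before the spilling.
(c) Not entailed — the passage has Ivy spilling the batter, not Priya.
(d) Not entailed — the narrative places the slicing before the spilling, not after.
(e) Not entailed — Ivy spilled the batter, not the floor; the floor belongs to the repainting event.
(f) Not entailed — 'was repainting' is progressive on an accomplishment; it does not entail the completed 'repainted'.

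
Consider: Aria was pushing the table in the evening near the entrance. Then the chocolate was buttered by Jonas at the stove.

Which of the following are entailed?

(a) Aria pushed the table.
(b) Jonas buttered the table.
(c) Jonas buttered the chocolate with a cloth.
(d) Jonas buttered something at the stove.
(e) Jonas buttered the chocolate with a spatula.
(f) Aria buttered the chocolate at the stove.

(a) Entailed — 'push' is an activity; 'was pushing' entails that some pushing happened, so 'pushed' holds.
(b) Not entailed — Jonas buttered the chocolate, not the table; the table belongs to the pushing event.
(c) Not entailed — 'with a cloth' adds information not in the original event.
(d) Entailed — the original entails any weakening of itself; this just generalizes the patient.
(e) Not entailed — 'with a spatula' adds information not in the original event.
(f) Not entailed — the passage has Jonas buttering the chocolate, not Aria.

(a), (d)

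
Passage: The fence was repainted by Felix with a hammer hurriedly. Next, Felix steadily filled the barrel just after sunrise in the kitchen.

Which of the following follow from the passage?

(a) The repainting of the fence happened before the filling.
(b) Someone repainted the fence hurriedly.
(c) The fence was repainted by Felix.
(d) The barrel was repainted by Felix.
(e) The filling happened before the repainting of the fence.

(a), (b), (c)

(a) Entailed — the narrative places the repainting before the filling.
(b) Entailed — this follows by dropping conjuncts from the repainting event's description.
(c) Entailed — the original entails any weakening of itself; this just drops 'hurriedly', 'with a hammer'.
(d) Not entailed — Felix repainted the fence, not the barrel; the barrel belongs to the filling event.
(e) Not entailed — the narrative places the repainting before the filling, not after.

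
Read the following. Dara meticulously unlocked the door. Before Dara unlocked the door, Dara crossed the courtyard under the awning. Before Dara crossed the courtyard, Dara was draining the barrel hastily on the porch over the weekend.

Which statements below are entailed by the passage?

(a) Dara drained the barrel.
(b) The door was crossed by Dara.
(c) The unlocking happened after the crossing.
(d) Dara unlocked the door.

(c), (d)

(a) Not entailed — 'was draining' is progressive on an accomplishment; it does not entail the completed 'drained'.
(b) Not entailed — Dara crossed the courtyard, not the door; the door belongs to the unlocking event.
(c) Entailed — the narrative places the crossing before the unlocking.
(d) Entailed — dropping 'meticulously' leaves a sub-description the original still satisfies.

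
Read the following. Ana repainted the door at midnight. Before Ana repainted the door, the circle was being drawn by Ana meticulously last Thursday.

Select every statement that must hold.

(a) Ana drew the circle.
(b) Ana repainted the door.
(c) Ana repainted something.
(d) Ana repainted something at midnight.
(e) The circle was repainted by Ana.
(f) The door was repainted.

(a) Not entailed — 'was drawing' is progressive on an accomplishment; it does not entail the completed 'drew'.
(b) Entailed — the original entails any weakening of itself; this just drops 'at midnight'.
(c) Entailed — the original entails any weakening of itself; this just drops 'at midnight' and generalizes the patient.
(d) Entailed — the original entails any weakening of itself; this just generalizes the patient.
(e) Not entailed — Ana repainted the door, not the circle; the circle belongs to the drawing event.
(f) Entailed — dropping 'at midnight' and generalizing the agent leaves a sub-description the original still satisfies.

(b), (c), (d), (f)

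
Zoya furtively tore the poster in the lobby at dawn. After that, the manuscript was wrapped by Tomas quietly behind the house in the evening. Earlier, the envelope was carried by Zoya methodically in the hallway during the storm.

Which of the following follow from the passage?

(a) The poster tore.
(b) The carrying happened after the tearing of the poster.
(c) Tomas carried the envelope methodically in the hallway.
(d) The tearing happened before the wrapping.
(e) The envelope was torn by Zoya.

(a), (d)

(a) Entailed — 'Zoya tore the poster' is causative; it entails the inchoative 'the poster tore'.
(b) Not entailed — the narrative doesn't order the tearing relative to the carrying.
(c) Not entailed — the passage has Zoya carrying the envelope, not Tomas.
(d) Entailed — the narrative places the tearing before the wrapping.
(e) Not entailed — Zoya tore the poster, not the envelope; the envelope belongs to the carrying event.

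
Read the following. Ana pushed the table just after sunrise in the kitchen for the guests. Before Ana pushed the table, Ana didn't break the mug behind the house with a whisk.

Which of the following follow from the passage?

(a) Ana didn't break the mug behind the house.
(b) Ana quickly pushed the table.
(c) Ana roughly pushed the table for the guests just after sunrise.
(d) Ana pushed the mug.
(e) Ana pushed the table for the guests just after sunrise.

(a) Not entailed — dropping 'with a whisk' under negation is not valid — the original leaves open that Ana broke the mug some other way.
(b) Not entailed — 'quickly' adds information not in the original event.
(c) Not entailed — 'roughly' adds information not in the original event.
(d) Not entailed — Ana pushed the table, not the mug; the mug belongs to the breaking event.
(e) Entailed — this follows by dropping conjuncts from the pushing event's description.

(e)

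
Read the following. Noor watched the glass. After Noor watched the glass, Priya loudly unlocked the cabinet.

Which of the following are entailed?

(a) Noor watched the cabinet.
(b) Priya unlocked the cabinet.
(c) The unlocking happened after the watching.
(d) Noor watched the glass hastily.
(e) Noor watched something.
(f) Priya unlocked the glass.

(b), (c), (e)

(a) Not entailed — Noor watched the glass, not the cabinet; the cabinet belongs to the unlocking event.
(b) Entailed — dropping 'loudly' leaves a sub-description the original still satisfies.
(c) Entailed — the narrative places the watching before the unlocking.
(d) Not entailed — 'hastily' adds information not in the original event.
(e) Entailed — this follows by dropping conjuncts from the watching event's description.
(f) Not entailed — Priya unlocked the cabinet, not the glass; the glass belongs to the watching event.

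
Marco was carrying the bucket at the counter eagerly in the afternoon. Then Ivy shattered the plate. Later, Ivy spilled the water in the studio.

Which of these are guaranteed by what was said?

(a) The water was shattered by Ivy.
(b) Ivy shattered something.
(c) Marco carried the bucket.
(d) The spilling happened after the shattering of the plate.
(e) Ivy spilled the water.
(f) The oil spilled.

(a) Not entailed — Ivy shattered the plate, not the water; the water belongs to the spilling event.
(b) Entailed — every conjunct here is already in the original shattering event.
(c) Entailed — 'carry' is an activity; 'was carrying' entails that some carrying happened, so 'carried' holds.
(d) Entailed — the narrative places the shattering before the spilling.
(e) Entailed — this follows by dropping conjuncts from the spilling event's description.
(f) Not entailed — the water is what spilled, not the oil.

(b), (c), (d), (e)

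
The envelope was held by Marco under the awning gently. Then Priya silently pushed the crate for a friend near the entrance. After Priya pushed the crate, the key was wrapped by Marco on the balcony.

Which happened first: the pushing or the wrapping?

The connectives place the pushing before the wrapping.

the pushing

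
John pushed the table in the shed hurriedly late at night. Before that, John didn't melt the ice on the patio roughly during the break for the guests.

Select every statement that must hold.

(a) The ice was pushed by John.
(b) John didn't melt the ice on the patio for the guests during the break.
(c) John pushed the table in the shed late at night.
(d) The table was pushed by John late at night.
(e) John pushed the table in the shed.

(a) Not entailed — John pushed the table, not the ice; the ice belongs to the melting event.
(b) Not entailed — dropping 'roughly' under negation is not valid — the original leaves open that John melted the ice some other way.
(c) Entailed — dropping 'hurriedly' leaves a sub-description the original still satisfies.
(d) Entailed — the original entails any weakening of itself; this just drops 'in the shed', 'hurriedly'.
(e) Entailed — every conjunct here is already in the original pushing event.

(c), (d), (e)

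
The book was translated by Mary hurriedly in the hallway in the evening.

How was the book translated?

'hurriedly' marks the manner of the translating event.

hurriedly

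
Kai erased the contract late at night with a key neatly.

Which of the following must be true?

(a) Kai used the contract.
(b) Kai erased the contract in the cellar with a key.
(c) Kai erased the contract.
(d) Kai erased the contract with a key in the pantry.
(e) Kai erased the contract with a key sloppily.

(a) Not entailed — the contract is the patient, not an instrument — Kai used a key.
(b) Not entailed — 'in the cellar' adds information not in the original event.
(c) Entailed — this follows by dropping conjuncts from the erasing event's description.
(d) Not entailed — 'in the pantry' adds information not in the original event.
(e) Not entailed — 'sloppily' adds a manner not in (and inconsistent with) the original.

(c)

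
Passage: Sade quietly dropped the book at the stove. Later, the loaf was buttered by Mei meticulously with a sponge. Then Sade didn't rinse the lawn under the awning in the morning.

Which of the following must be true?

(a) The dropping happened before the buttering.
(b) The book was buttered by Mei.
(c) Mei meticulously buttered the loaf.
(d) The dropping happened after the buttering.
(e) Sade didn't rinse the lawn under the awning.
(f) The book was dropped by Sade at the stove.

(a), (c), (f)

(a) Entailed — the narrative places the dropping before the buttering.
(b) Not entailed — Mei buttered the loaf, not the book; the book belongs to the dropping event.
(c) Entailed — dropping 'with a sponge' leaves a sub-description the original still satisfies.
(d) Not entailed — the narrative places the dropping before the buttering, not after.
(e) Not entailed — dropping 'in the morning' under negation is not valid — the original leaves open that Sade rinsed the lawn some other way.
(f) Entailed — dropping 'quietly' leaves a sub-description the original still satisfies.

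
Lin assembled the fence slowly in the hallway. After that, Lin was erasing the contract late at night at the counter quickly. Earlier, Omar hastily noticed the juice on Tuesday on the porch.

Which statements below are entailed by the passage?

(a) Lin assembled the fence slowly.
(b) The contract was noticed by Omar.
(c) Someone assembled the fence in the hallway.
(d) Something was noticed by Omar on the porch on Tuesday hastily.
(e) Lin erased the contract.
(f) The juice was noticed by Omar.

(a) Entailed — every conjunct here is already in the original assembling event.
(b) Not entailed — Omar noticed the juice, not the contract; the contract belongs to the erasing event.
(c) Entailed — every conjunct here is already in the original assembling event.
(d) Entailed — every conjunct here is already in the original noticing event.
(e) Not entailed — 'was erasing' is progressive on an accomplishment; it does not entail the completed 'erased'.
(f) Entailed — the original entails any weakening of itself; this just drops 'on Tuesday', 'hastily', 'on the porch'.

(a), (c), (d), (f)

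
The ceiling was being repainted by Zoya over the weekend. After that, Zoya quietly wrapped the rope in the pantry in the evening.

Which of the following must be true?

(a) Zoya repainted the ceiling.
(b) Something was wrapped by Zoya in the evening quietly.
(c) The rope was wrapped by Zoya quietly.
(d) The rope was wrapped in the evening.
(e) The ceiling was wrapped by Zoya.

(b), (c), (d)

(a) Not entailed — 'was repainting' is progressive on an accomplishment; it does not entail the completed 'repainted'.
(b) Entailed — every conjunct here is already in the original wrapping event.
(c) Entailed — dropping 'in the evening', 'in the pantry' leaves a sub-description the original still satisfies.
(d) Entailed — the original entails any weakening of itself; this just drops 'quietly', 'in the pantry' and generalizes the agent.
(e) Not entailed — Zoya wrapped the rope, not the ceiling; the ceiling belongs to the repainting event.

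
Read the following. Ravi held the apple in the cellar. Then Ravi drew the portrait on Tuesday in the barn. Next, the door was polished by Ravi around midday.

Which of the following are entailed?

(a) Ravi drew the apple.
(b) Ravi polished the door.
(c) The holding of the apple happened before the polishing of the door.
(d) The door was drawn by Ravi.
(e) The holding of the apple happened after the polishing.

(b), (c)

(a) Not entailed — Ravi drew the portrait, not the apple; the apple belongs to the holding event.
(b) Entailed — this follows by dropping conjuncts from the polishing event's description.
(c) Entailed — the narrative places the holding before the polishing.
(d) Not entailed — Ravi drew the portrait, not the door; the door belongs to the polishing event.
(e) Not entailed — the narrative places the holding before the polishing, not after.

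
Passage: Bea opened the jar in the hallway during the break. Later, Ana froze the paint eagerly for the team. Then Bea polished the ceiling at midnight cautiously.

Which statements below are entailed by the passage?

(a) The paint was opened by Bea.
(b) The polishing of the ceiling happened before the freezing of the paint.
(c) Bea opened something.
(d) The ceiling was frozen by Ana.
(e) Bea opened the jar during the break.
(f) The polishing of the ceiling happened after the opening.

(a) Not entailed — Bea opened the jar, not the paint; the paint belongs to the freezing event.
(b) Not entailed — the narrative places the freezing before the polishing, not after.
(c) Entailed — the original entails any weakening of itself; this just drops 'during the break', 'in the hallway' and generalizes the patient.
(d) Not entailed — Ana froze the paint, not the ceiling; the ceiling belongs to the polishing event.
(e) Entailed — the original entails any weakening of itself; this just drops 'in the hallway'.
(f) Entailed — the narrative places the opening before the polishing.

(c), (e), (f)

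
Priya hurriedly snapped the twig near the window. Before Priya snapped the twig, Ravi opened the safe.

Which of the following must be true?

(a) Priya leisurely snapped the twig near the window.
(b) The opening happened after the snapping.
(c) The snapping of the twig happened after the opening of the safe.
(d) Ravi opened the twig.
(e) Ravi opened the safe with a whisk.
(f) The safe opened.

(c), (f)

(a) Not entailed — 'leisurely' adds a manner not in (and inconsistent with) the original.
(b) Not entailed — the narrative places the opening before the snapping, not after.
(c) Entailed — the narrative places the opening before the snapping.
(d) Not entailed — Ravi opened the safe, not the twig; the twig belongs to the snapping event.
(e) Not entailed — 'with a whisk' adds information not in the original event.
(f) Entailed — 'Ravi opened the safe' is causative; it entails the inchoative 'the safe opened'.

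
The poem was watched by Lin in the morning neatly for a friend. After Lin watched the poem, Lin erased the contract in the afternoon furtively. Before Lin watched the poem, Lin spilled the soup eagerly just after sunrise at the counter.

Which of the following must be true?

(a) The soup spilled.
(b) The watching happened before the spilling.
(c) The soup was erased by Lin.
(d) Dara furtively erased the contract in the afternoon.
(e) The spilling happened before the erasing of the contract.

(a) Entailed — 'Lin spilled the soup' is causative; it entails the inchoative 'the soup spilled'.
(b) Not entailed — the narrative places the spilling before the watching, not after.
(c) Not entailed — Lin erased the contract, not the soup; the soup belongs to the spilling event.
(d) Not entailed — the passage has Lin erasing the contract, not Dara.
(e) Entailed — the narrative places the spilling before the erasing.

(a), (e)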